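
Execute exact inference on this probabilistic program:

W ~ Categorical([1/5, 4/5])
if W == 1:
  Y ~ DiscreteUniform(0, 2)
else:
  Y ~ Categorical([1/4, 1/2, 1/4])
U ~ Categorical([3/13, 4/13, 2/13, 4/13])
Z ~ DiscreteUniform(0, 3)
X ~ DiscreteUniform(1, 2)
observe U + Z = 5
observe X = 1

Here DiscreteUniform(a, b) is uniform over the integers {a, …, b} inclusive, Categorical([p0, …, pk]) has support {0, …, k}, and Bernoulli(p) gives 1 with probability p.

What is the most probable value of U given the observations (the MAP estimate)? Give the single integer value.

argmax_v P(U = v | obs) = 3

Enumerate traces; 12 have nonzero weight after conditioning:
  (W=0, Y=0, U=2, Z=3, X=1) weight 1/1040
  (W=0, Y=0, U=3, Z=2, X=1) weight 1/520
  (W=0, Y=1, U=2, Z=3, X=1) weight 1/520
  (W=0, Y=1, U=3, Z=2, X=1) weight 1/260
  (W=0, Y=2, U=2, Z=3, X=1) weight 1/1040
  (W=0, Y=2, U=3, Z=2, X=1) weight 1/520
  (W=1, Y=0, U=2, Z=3, X=1) weight 1/195
  (W=1, Y=0, U=3, Z=2, X=1) weight 2/195
  … 4 more
Group by U:
  weight(U=2) = 1/52
  weight(U=3) = 1/26
Total weight = 1/52 + 1/26 = 3/52
P(U=2 | obs) = 1/52 / 3/52 = 1/3
P(U=3 | obs) = 1/26 / 3/52 = 2/3
argmax = 3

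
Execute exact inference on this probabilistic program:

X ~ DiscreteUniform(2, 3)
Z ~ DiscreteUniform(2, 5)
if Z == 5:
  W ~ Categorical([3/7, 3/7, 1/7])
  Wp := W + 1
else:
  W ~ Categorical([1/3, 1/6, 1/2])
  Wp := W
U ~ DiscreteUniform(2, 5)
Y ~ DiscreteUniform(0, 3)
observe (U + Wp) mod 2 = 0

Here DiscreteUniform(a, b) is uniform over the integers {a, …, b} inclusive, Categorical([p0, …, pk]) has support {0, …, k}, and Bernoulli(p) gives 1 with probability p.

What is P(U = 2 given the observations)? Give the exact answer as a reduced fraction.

Enumerate traces; 192 have nonzero weight after conditioning:
  (X=2, Z=2, W=0, U=2, Y=0) weight 1/384
  (X=2, Z=2, W=0, U=2, Y=1) weight 1/384
  (X=2, Z=2, W=0, U=2, Y=2) weight 1/384
  (X=2, Z=2, W=0, U=2, Y=3) weight 1/384
  (X=2, Z=2, W=0, U=4, Y=0) weight 1/384
  (X=2, Z=2, W=0, U=4, Y=1) weight 1/384
  (X=2, Z=2, W=0, U=4, Y=2) weight 1/384
  (X=2, Z=2, W=0, U=4, Y=3) weight 1/384
  (X=2, Z=2, W=1, U=3, Y=0) weight 1/768
  (X=2, Z=2, W=1, U=5, Y=0) weight 1/768
  … 182 more
Group by U:
  weight(U=2) = 41/224
  weight(U=3) = 15/224
  weight(U=4) = 41/224
  weight(U=5) = 15/224
Total weight = 41/224 + 15/224 + 41/224 + 15/224 = 1/2
P(U=2 | obs) = 41/224 / 1/2 = 41/112
P(U=3 | obs) = 15/224 / 1/2 = 15/112
P(U=4 | obs) = 41/224 / 1/2 = 41/112
P(U=5 | obs) = 15/224 / 1/2 = 15/112

P(U = 2 | obs) = 41/112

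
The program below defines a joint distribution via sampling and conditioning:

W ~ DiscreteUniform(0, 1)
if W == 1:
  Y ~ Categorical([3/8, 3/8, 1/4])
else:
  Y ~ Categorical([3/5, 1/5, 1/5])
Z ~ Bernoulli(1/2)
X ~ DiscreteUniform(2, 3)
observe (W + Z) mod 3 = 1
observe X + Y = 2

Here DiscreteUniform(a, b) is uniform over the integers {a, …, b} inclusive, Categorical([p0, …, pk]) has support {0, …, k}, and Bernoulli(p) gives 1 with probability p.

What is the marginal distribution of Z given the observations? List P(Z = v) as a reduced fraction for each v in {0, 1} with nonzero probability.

P(Z=0) = 5/13, P(Z=1) = 8/13

Enumerate traces; 2 have nonzero weight after conditioning:
  (W=0, Y=0, Z=1, X=2) weight 3/40
  (W=1, Y=0, Z=0, X=2) weight 3/64
Group by Z:
  weight(Z=0) = 3/64
  weight(Z=1) = 3/40
Total weight = 3/64 + 3/40 = 39/320
P(Z=0 | obs) = 3/64 / 39/320 = 5/13
P(Z=1 | obs) = 3/40 / 39/320 = 8/13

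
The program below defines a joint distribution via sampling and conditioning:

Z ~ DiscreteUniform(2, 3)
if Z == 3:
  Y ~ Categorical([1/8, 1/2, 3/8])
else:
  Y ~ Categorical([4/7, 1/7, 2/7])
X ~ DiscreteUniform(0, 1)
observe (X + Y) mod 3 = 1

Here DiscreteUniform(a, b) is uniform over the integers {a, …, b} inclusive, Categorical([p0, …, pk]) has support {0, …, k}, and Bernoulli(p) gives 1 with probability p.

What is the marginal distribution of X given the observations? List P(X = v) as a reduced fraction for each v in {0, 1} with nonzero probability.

P(X=0) = 12/25, P(X=1) = 13/25

Enumerate traces; 4 have nonzero weight after conditioning:
  (Z=2, Y=0, X=1) weight 1/7
  (Z=2, Y=1, X=0) weight 1/28
  (Z=3, Y=0, X=1) weight 1/32
  (Z=3, Y=1, X=0) weight 1/8
Group by X:
  weight(X=0) = 9/56
  weight(X=1) = 39/224
Total weight = 9/56 + 39/224 = 75/224
P(X=0 | obs) = 9/56 / 75/224 = 12/25
P(X=1 | obs) = 39/224 / 75/224 = 13/25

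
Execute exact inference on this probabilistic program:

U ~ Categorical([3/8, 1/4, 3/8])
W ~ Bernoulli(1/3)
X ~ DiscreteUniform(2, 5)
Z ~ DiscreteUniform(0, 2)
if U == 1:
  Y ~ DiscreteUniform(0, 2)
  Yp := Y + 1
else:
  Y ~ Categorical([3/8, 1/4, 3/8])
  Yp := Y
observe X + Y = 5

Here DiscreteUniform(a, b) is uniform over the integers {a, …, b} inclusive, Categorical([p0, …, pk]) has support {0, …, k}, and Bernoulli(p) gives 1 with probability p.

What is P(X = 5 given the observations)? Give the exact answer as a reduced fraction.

Enumerate traces; 54 have nonzero weight after conditioning:
  (U=0, W=0, X=3, Z=0, Y=2) weight 1/128
  (U=0, W=0, X=3, Z=1, Y=2) weight 1/128
  (U=0, W=0, X=3, Z=2, Y=2) weight 1/128
  (U=0, W=0, X=4, Z=0, Y=1) weight 1/192
  (U=0, W=0, X=4, Z=1, Y=1) weight 1/192
  (U=0, W=0, X=4, Z=2, Y=1) weight 1/192
  (U=0, W=0, X=5, Z=0, Y=0) weight 1/128
  (U=0, W=0, X=5, Z=1, Y=0) weight 1/128
  … 46 more
Group by X:
  weight(X=3) = 35/384
  weight(X=4) = 13/192
  weight(X=5) = 35/384
Total weight = 35/384 + 13/192 + 35/384 = 1/4
P(X=3 | obs) = 35/384 / 1/4 = 35/96
P(X=4 | obs) = 13/192 / 1/4 = 13/48
P(X=5 | obs) = 35/384 / 1/4 = 35/96

P(X = 5 | obs) = 35/96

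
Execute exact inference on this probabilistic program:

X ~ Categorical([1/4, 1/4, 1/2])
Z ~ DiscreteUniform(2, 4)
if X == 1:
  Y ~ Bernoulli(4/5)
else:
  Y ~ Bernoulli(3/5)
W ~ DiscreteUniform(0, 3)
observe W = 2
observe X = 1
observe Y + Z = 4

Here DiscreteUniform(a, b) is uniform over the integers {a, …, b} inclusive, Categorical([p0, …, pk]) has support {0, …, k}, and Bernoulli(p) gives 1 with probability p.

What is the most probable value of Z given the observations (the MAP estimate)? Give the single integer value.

Enumerate traces; 2 have nonzero weight after conditioning:
  (X=1, Z=3, Y=1, W=2) weight 1/60
  (X=1, Z=4, Y=0, W=2) weight 1/240
Group by Z:
  weight(Z=3) = 1/60
  weight(Z=4) = 1/240
Total weight = 1/60 + 1/240 = 1/48
P(Z=3 | obs) = 1/60 / 1/48 = 4/5
P(Z=4 | obs) = 1/240 / 1/48 = 1/5
argmax = 3

argmax_v P(Z = v | obs) = 3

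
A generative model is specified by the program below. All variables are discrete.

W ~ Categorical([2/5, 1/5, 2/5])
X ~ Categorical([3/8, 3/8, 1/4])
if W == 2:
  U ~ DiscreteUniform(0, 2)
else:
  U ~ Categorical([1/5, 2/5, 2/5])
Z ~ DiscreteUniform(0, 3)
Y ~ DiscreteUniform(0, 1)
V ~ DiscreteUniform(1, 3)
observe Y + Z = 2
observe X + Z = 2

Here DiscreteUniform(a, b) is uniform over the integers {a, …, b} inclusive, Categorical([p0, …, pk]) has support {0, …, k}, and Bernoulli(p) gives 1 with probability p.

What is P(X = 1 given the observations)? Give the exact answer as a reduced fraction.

P(X = 1 | obs) = 1/2

Enumerate traces; 54 have nonzero weight after conditioning:
  (W=0, X=0, U=0, Z=2, Y=0, V=1) weight 1/800
  (W=0, X=0, U=0, Z=2, Y=0, V=2) weight 1/800
  (W=0, X=0, U=0, Z=2, Y=0, V=3) weight 1/800
  (W=0, X=0, U=1, Z=2, Y=0, V=1) weight 1/400
  (W=0, X=0, U=1, Z=2, Y=0, V=2) weight 1/400
  (W=0, X=0, U=1, Z=2, Y=0, V=3) weight 1/400
  (W=0, X=0, U=2, Z=2, Y=0, V=1) weight 1/400
  (W=0, X=0, U=2, Z=2, Y=0, V=2) weight 1/400
  (W=0, X=1, U=0, Z=1, Y=1, V=1) weight 1/800
  … 45 more
Group by X:
  weight(X=0) = 3/64
  weight(X=1) = 3/64
Total weight = 3/64 + 3/64 = 3/32
P(X=0 | obs) = 3/64 / 3/32 = 1/2
P(X=1 | obs) = 3/64 / 3/32 = 1/2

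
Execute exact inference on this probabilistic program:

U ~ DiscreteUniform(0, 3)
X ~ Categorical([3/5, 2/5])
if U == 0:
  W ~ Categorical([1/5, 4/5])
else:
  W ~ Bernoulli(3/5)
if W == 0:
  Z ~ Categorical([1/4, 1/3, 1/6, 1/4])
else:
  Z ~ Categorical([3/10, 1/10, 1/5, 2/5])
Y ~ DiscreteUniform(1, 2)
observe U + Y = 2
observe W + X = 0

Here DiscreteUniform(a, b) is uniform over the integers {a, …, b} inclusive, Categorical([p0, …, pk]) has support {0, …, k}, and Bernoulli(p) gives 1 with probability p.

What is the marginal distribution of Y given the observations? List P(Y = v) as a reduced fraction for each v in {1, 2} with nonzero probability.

Enumerate traces; 8 have nonzero weight after conditioning:
  (U=0, X=0, W=0, Z=0, Y=2) weight 3/800
  (U=0, X=0, W=0, Z=1, Y=2) weight 1/200
  (U=0, X=0, W=0, Z=2, Y=2) weight 1/400
  (U=0, X=0, W=0, Z=3, Y=2) weight 3/800
  (U=1, X=0, W=0, Z=0, Y=1) weight 3/400
  (U=1, X=0, W=0, Z=1, Y=1) weight 1/100
  (U=1, X=0, W=0, Z=2, Y=1) weight 1/200
  (U=1, X=0, W=0, Z=3, Y=1) weight 3/400
Group by Y:
  weight(Y=1) = 3/100
  weight(Y=2) = 3/200
Total weight = 3/100 + 3/200 = 9/200
P(Y=1 | obs) = 3/100 / 9/200 = 2/3
P(Y=2 | obs) = 3/200 / 9/200 = 1/3

P(Y=1) = 2/3, P(Y=2) = 1/3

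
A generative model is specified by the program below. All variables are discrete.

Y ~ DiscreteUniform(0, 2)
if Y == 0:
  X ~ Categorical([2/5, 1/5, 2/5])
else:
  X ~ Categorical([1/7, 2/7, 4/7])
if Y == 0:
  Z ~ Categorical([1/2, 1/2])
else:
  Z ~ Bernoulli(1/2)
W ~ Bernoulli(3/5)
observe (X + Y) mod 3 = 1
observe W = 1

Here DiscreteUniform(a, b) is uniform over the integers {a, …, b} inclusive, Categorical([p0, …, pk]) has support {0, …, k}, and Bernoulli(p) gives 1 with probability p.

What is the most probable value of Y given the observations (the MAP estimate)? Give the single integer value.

argmax_v P(Y = v | obs) = 2

Enumerate traces; 6 have nonzero weight after conditioning:
  (Y=0, X=1, Z=0, W=1) weight 1/50
  (Y=0, X=1, Z=1, W=1) weight 1/50
  (Y=1, X=0, Z=0, W=1) weight 1/70
  (Y=1, X=0, Z=1, W=1) weight 1/70
  (Y=2, X=2, Z=0, W=1) weight 2/35
  (Y=2, X=2, Z=1, W=1) weight 2/35
Group by Y:
  weight(Y=0) = 1/25
  weight(Y=1) = 1/35
  weight(Y=2) = 4/35
Total weight = 1/25 + 1/35 + 4/35 = 32/175
P(Y=0 | obs) = 1/25 / 32/175 = 7/32
P(Y=1 | obs) = 1/35 / 32/175 = 5/32
P(Y=2 | obs) = 4/35 / 32/175 = 5/8
argmax = 2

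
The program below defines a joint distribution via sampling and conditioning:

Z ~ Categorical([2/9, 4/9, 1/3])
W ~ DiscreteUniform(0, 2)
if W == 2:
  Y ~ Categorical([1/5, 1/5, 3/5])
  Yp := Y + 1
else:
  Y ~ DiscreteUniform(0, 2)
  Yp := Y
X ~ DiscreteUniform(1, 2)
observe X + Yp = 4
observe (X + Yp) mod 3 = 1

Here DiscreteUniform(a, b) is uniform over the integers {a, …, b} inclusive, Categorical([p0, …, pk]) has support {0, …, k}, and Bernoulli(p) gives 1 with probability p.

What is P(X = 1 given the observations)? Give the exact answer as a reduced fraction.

Enumerate traces; 12 have nonzero weight after conditioning:
  (Z=0, W=0, Y=2, X=2) weight 1/81
  (Z=0, W=1, Y=2, X=2) weight 1/81
  (Z=0, W=2, Y=1, X=2) weight 1/135
  (Z=0, W=2, Y=2, X=1) weight 1/45
  (Z=1, W=0, Y=2, X=2) weight 2/81
  (Z=1, W=1, Y=2, X=2) weight 2/81
  (Z=1, W=2, Y=1, X=2) weight 2/135
  (Z=1, W=2, Y=2, X=1) weight 2/45
  … 4 more
Group by X:
  weight(X=1) = 1/10
  weight(X=2) = 13/90
Total weight = 1/10 + 13/90 = 11/45
P(X=1 | obs) = 1/10 / 11/45 = 9/22
P(X=2 | obs) = 13/90 / 11/45 = 13/22

P(X = 1 | obs) = 9/22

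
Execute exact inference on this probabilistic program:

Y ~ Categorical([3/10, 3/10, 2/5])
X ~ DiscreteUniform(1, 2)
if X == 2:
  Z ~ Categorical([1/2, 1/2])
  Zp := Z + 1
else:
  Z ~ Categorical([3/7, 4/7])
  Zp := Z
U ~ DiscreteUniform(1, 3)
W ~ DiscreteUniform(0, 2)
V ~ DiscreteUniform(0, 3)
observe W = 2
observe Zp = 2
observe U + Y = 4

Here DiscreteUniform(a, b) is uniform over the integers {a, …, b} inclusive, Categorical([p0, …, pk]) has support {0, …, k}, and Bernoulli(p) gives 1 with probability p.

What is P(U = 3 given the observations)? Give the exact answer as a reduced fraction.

Enumerate traces; 8 have nonzero weight after conditioning:
  (Y=1, X=2, Z=1, U=3, W=2, V=0) weight 1/480
  (Y=1, X=2, Z=1, U=3, W=2, V=1) weight 1/480
  (Y=1, X=2, Z=1, U=3, W=2, V=2) weight 1/480
  (Y=1, X=2, Z=1, U=3, W=2, V=3) weight 1/480
  (Y=2, X=2, Z=1, U=2, W=2, V=0) weight 1/360
  (Y=2, X=2, Z=1, U=2, W=2, V=1) weight 1/360
  (Y=2, X=2, Z=1, U=2, W=2, V=2) weight 1/360
  (Y=2, X=2, Z=1, U=2, W=2, V=3) weight 1/360
Group by U:
  weight(U=2) = 1/90
  weight(U=3) = 1/120
Total weight = 1/90 + 1/120 = 7/360
P(U=2 | obs) = 1/90 / 7/360 = 4/7
P(U=3 | obs) = 1/120 / 7/360 = 3/7

P(U = 3 | obs) = 3/7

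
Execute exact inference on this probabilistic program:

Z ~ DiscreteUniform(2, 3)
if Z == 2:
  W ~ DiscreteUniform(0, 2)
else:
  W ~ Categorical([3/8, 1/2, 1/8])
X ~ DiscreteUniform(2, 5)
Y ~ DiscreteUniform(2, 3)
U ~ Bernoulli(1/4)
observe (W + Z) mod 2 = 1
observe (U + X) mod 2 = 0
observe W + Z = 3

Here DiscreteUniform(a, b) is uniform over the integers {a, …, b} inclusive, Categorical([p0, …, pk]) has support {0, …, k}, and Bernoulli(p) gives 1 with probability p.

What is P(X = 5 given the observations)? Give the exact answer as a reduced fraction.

P(X = 5 | obs) = 1/8

Enumerate traces; 16 have nonzero weight after conditioning:
  (Z=2, W=1, X=2, Y=2, U=0) weight 1/64
  (Z=2, W=1, X=2, Y=3, U=0) weight 1/64
  (Z=2, W=1, X=3, Y=2, U=1) weight 1/192
  (Z=2, W=1, X=3, Y=3, U=1) weight 1/192
  (Z=2, W=1, X=4, Y=2, U=0) weight 1/64
  (Z=2, W=1, X=4, Y=3, U=0) weight 1/64
  (Z=2, W=1, X=5, Y=2, U=1) weight 1/192
  (Z=2, W=1, X=5, Y=3, U=1) weight 1/192
  … 8 more
Group by X:
  weight(X=2) = 17/256
  weight(X=3) = 17/768
  weight(X=4) = 17/256
  weight(X=5) = 17/768
Total weight = 17/256 + 17/768 + 17/256 + 17/768 = 17/96
P(X=2 | obs) = 17/256 / 17/96 = 3/8
P(X=3 | obs) = 17/768 / 17/96 = 1/8
P(X=4 | obs) = 17/256 / 17/96 = 3/8
P(X=5 | obs) = 17/768 / 17/96 = 1/8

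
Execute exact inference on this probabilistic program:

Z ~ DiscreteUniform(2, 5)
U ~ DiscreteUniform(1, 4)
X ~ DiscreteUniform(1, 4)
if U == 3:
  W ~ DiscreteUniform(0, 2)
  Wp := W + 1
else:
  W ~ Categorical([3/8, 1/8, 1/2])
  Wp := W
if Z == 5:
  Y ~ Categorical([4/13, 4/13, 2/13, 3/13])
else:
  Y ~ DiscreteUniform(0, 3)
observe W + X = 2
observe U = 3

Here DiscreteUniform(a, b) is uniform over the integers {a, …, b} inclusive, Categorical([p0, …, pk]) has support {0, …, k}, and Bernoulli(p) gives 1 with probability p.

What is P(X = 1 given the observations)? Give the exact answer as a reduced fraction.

P(X = 1 | obs) = 1/2

Enumerate traces; 32 have nonzero weight after conditioning:
  (Z=2, U=3, X=1, W=1, Y=0) weight 1/768
  (Z=2, U=3, X=1, W=1, Y=1) weight 1/768
  (Z=2, U=3, X=1, W=1, Y=2) weight 1/768
  (Z=2, U=3, X=1, W=1, Y=3) weight 1/768
  (Z=2, U=3, X=2, W=0, Y=0) weight 1/768
  (Z=2, U=3, X=2, W=0, Y=1) weight 1/768
  (Z=2, U=3, X=2, W=0, Y=2) weight 1/768
  (Z=2, U=3, X=2, W=0, Y=3) weight 1/768
  … 24 more
Group by X:
  weight(X=1) = 1/48
  weight(X=2) = 1/48
Total weight = 1/48 + 1/48 = 1/24
P(X=1 | obs) = 1/48 / 1/24 = 1/2
P(X=2 | obs) = 1/48 / 1/24 = 1/2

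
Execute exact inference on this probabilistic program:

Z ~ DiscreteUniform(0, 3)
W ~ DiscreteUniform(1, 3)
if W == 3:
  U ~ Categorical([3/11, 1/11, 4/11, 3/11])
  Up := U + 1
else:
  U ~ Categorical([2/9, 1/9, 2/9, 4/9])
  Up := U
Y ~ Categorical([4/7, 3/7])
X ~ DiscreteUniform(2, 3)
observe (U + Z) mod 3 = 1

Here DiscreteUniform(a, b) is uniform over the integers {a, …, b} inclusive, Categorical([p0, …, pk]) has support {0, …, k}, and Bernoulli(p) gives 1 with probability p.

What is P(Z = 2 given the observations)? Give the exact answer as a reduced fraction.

P(Z = 2 | obs) = 10/41

Enumerate traces; 60 have nonzero weight after conditioning:
  (Z=0, W=1, U=1, Y=0, X=2) weight 1/378
  (Z=0, W=1, U=1, Y=0, X=3) weight 1/378
  (Z=0, W=1, U=1, Y=1, X=2) weight 1/504
  (Z=0, W=1, U=1, Y=1, X=3) weight 1/504
  (Z=0, W=2, U=1, Y=0, X=2) weight 1/378
  (Z=0, W=2, U=1, Y=0, X=3) weight 1/378
  (Z=0, W=2, U=1, Y=1, X=2) weight 1/504
  (Z=0, W=2, U=1, Y=1, X=3) weight 1/504
  (Z=1, W=1, U=0, Y=0, X=2) weight 1/189
  (Z=2, W=1, U=2, Y=0, X=2) weight 1/189
  … 50 more
Group by Z:
  weight(Z=0) = 31/1188
  weight(Z=1) = 31/198
  weight(Z=2) = 20/297
  weight(Z=3) = 31/1188
Total weight = 31/1188 + 31/198 + 20/297 + 31/1188 = 82/297
P(Z=0 | obs) = 31/1188 / 82/297 = 31/328
P(Z=1 | obs) = 31/198 / 82/297 = 93/164
P(Z=2 | obs) = 20/297 / 82/297 = 10/41
P(Z=3 | obs) = 31/1188 / 82/297 = 31/328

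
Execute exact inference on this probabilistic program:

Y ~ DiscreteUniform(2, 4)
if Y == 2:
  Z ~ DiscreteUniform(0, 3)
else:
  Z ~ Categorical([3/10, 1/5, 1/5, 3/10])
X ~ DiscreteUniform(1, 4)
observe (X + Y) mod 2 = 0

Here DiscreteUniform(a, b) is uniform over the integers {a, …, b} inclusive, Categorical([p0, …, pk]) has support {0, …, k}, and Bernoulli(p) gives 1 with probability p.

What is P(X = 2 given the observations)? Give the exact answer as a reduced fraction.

Enumerate traces; 24 have nonzero weight after conditioning:
  (Y=2, Z=0, X=2) weight 1/48
  (Y=2, Z=0, X=4) weight 1/48
  (Y=2, Z=1, X=2) weight 1/48
  (Y=2, Z=1, X=4) weight 1/48
  (Y=2, Z=2, X=2) weight 1/48
  (Y=2, Z=2, X=4) weight 1/48
  (Y=2, Z=3, X=2) weight 1/48
  (Y=2, Z=3, X=4) weight 1/48
  (Y=3, Z=0, X=1) weight 1/40
  (Y=3, Z=0, X=3) weight 1/40
  … 14 more
Group by X:
  weight(X=1) = 1/12
  weight(X=2) = 1/6
  weight(X=3) = 1/12
  weight(X=4) = 1/6
Total weight = 1/12 + 1/6 + 1/12 + 1/6 = 1/2
P(X=1 | obs) = 1/12 / 1/2 = 1/6
P(X=2 | obs) = 1/6 / 1/2 = 1/3
P(X=3 | obs) = 1/12 / 1/2 = 1/6
P(X=4 | obs) = 1/6 / 1/2 = 1/3

P(X = 2 | obs) = 1/3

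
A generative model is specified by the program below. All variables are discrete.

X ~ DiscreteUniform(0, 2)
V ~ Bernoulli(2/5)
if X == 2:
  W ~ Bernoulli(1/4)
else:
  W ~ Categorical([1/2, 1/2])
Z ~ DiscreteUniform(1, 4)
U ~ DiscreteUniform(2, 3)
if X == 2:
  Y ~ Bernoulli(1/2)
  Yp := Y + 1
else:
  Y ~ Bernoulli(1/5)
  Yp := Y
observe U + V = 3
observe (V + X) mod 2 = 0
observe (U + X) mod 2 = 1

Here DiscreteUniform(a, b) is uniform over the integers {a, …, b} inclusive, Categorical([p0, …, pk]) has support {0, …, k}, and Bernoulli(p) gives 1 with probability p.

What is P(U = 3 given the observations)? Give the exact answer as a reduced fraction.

Enumerate traces; 48 have nonzero weight after conditioning:
  (X=0, V=0, W=0, Z=1, U=3, Y=0) weight 1/100
  (X=0, V=0, W=0, Z=1, U=3, Y=1) weight 1/400
  (X=0, V=0, W=0, Z=2, U=3, Y=0) weight 1/100
  (X=0, V=0, W=0, Z=2, U=3, Y=1) weight 1/400
  (X=0, V=0, W=0, Z=3, U=3, Y=0) weight 1/100
  (X=0, V=0, W=0, Z=3, U=3, Y=1) weight 1/400
  (X=0, V=0, W=0, Z=4, U=3, Y=0) weight 1/100
  (X=0, V=0, W=0, Z=4, U=3, Y=1) weight 1/400
  (X=1, V=1, W=0, Z=1, U=2, Y=0) weight 1/150
  … 39 more
Group by U:
  weight(U=2) = 1/15
  weight(U=3) = 1/5
Total weight = 1/15 + 1/5 = 4/15
P(U=2 | obs) = 1/15 / 4/15 = 1/4
P(U=3 | obs) = 1/5 / 4/15 = 3/4

P(U = 3 | obs) = 3/4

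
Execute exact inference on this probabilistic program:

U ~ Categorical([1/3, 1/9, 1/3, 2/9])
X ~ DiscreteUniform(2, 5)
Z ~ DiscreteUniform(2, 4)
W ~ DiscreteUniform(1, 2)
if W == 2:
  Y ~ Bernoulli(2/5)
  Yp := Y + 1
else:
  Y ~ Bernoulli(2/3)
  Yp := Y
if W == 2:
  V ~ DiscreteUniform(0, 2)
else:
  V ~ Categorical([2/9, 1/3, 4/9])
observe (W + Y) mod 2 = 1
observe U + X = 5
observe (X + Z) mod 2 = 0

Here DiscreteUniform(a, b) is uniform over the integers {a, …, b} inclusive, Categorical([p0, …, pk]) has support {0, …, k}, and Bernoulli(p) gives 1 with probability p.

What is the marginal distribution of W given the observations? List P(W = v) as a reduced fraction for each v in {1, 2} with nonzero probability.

P(W=1) = 5/11, P(W=2) = 6/11

Enumerate traces; 36 have nonzero weight after conditioning:
  (U=0, X=5, Z=3, W=1, Y=0, V=0) weight 1/972
  (U=0, X=5, Z=3, W=1, Y=0, V=1) weight 1/648
  (U=0, X=5, Z=3, W=1, Y=0, V=2) weight 1/486
  (U=0, X=5, Z=3, W=2, Y=1, V=0) weight 1/540
  (U=0, X=5, Z=3, W=2, Y=1, V=1) weight 1/540
  (U=0, X=5, Z=3, W=2, Y=1, V=2) weight 1/540
  (U=1, X=4, Z=2, W=1, Y=0, V=0) weight 1/2916
  (U=1, X=4, Z=2, W=1, Y=0, V=1) weight 1/1944
  … 28 more
Group by W:
  weight(W=1) = 1/54
  weight(W=2) = 1/45
Total weight = 1/54 + 1/45 = 11/270
P(W=1 | obs) = 1/54 / 11/270 = 5/11
P(W=2 | obs) = 1/45 / 11/270 = 6/11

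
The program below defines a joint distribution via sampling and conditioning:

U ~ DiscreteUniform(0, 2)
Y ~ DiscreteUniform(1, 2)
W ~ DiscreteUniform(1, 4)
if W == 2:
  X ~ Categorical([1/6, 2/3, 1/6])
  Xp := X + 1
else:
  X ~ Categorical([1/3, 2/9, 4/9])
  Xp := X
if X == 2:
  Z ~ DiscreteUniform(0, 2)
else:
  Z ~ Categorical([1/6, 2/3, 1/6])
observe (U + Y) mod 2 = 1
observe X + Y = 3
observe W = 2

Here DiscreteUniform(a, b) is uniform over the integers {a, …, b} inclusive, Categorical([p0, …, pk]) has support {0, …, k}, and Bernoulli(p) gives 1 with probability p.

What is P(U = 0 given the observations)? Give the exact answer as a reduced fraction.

Enumerate traces; 9 have nonzero weight after conditioning:
  (U=0, Y=1, W=2, X=2, Z=0) weight 1/432
  (U=0, Y=1, W=2, X=2, Z=1) weight 1/432
  (U=0, Y=1, W=2, X=2, Z=2) weight 1/432
  (U=1, Y=2, W=2, X=1, Z=0) weight 1/216
  (U=1, Y=2, W=2, X=1, Z=1) weight 1/54
  (U=1, Y=2, W=2, X=1, Z=2) weight 1/216
  (U=2, Y=1, W=2, X=2, Z=0) weight 1/432
  (U=2, Y=1, W=2, X=2, Z=1) weight 1/432
  … 1 more
Group by U:
  weight(U=0) = 1/144
  weight(U=1) = 1/36
  weight(U=2) = 1/144
Total weight = 1/144 + 1/36 + 1/144 = 1/24
P(U=0 | obs) = 1/144 / 1/24 = 1/6
P(U=1 | obs) = 1/36 / 1/24 = 2/3
P(U=2 | obs) = 1/144 / 1/24 = 1/6

P(U = 0 | obs) = 1/6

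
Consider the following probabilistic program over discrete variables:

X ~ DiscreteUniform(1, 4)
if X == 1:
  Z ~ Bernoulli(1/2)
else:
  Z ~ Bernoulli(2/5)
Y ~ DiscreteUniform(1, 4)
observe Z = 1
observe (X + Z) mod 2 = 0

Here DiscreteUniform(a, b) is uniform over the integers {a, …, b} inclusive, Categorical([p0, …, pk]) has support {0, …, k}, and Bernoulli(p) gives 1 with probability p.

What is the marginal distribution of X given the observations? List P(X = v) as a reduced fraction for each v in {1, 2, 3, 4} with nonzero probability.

P(X=1) = 5/9, P(X=3) = 4/9

Enumerate traces; 8 have nonzero weight after conditioning:
  (X=1, Z=1, Y=1) weight 1/32
  (X=1, Z=1, Y=2) weight 1/32
  (X=1, Z=1, Y=3) weight 1/32
  (X=1, Z=1, Y=4) weight 1/32
  (X=3, Z=1, Y=1) weight 1/40
  (X=3, Z=1, Y=2) weight 1/40
  (X=3, Z=1, Y=3) weight 1/40
  (X=3, Z=1, Y=4) weight 1/40
Group by X:
  weight(X=1) = 1/8
  weight(X=3) = 1/10
Total weight = 1/8 + 1/10 = 9/40
P(X=1 | obs) = 1/8 / 9/40 = 5/9
P(X=3 | obs) = 1/10 / 9/40 = 4/9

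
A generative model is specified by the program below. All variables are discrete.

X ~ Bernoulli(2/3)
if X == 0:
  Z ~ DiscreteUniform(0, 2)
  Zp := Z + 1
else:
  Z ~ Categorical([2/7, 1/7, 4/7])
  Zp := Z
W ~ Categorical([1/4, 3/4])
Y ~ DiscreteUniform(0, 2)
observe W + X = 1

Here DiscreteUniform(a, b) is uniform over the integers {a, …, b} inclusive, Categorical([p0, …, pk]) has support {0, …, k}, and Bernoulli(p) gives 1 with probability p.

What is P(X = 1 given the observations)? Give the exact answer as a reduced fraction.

P(X = 1 | obs) = 2/5

Enumerate traces; 18 have nonzero weight after conditioning:
  (X=0, Z=0, W=1, Y=0) weight 1/36
  (X=0, Z=0, W=1, Y=1) weight 1/36
  (X=0, Z=0, W=1, Y=2) weight 1/36
  (X=0, Z=1, W=1, Y=0) weight 1/36
  (X=0, Z=1, W=1, Y=1) weight 1/36
  (X=0, Z=1, W=1, Y=2) weight 1/36
  (X=0, Z=2, W=1, Y=0) weight 1/36
  (X=0, Z=2, W=1, Y=1) weight 1/36
  (X=1, Z=0, W=0, Y=0) weight 1/63
  … 9 more
Group by X:
  weight(X=0) = 1/4
  weight(X=1) = 1/6
Total weight = 1/4 + 1/6 = 5/12
P(X=0 | obs) = 1/4 / 5/12 = 3/5
P(X=1 | obs) = 1/6 / 5/12 = 2/5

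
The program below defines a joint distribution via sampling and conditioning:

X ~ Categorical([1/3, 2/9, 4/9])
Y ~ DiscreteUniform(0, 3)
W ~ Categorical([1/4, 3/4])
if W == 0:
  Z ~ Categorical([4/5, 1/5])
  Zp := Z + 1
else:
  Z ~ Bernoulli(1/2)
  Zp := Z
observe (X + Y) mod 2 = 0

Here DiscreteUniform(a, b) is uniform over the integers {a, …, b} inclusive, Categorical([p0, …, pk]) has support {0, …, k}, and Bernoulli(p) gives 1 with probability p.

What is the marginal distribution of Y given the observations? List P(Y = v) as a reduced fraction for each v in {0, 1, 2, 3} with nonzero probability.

P(Y=0) = 7/18, P(Y=1) = 1/9, P(Y=2) = 7/18, P(Y=3) = 1/9

Enumerate traces; 24 have nonzero weight after conditioning:
  (X=0, Y=0, W=0, Z=0) weight 1/60
  (X=0, Y=0, W=0, Z=1) weight 1/240
  (X=0, Y=0, W=1, Z=0) weight 1/32
  (X=0, Y=0, W=1, Z=1) weight 1/32
  (X=0, Y=2, W=0, Z=0) weight 1/60
  (X=0, Y=2, W=0, Z=1) weight 1/240
  (X=0, Y=2, W=1, Z=0) weight 1/32
  (X=0, Y=2, W=1, Z=1) weight 1/32
  (X=1, Y=1, W=0, Z=0) weight 1/90
  (X=1, Y=3, W=0, Z=0) weight 1/90
  … 14 more
Group by Y:
  weight(Y=0) = 7/36
  weight(Y=1) = 1/18
  weight(Y=2) = 7/36
  weight(Y=3) = 1/18
Total weight = 7/36 + 1/18 + 7/36 + 1/18 = 1/2
P(Y=0 | obs) = 7/36 / 1/2 = 7/18
P(Y=1 | obs) = 1/18 / 1/2 = 1/9
P(Y=2 | obs) = 7/36 / 1/2 = 7/18
P(Y=3 | obs) = 1/18 / 1/2 = 1/9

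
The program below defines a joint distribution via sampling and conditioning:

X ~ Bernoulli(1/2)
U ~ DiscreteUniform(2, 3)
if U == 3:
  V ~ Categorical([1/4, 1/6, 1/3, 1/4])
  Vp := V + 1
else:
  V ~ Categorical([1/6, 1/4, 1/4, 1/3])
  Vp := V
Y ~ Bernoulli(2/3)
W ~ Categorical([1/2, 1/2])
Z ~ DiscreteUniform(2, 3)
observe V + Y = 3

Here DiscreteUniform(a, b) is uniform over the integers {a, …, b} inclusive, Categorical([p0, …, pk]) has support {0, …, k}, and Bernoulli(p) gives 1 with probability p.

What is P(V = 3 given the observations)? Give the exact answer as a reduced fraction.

Enumerate traces; 32 have nonzero weight after conditioning:
  (X=0, U=2, V=2, Y=1, W=0, Z=2) weight 1/96
  (X=0, U=2, V=2, Y=1, W=0, Z=3) weight 1/96
  (X=0, U=2, V=2, Y=1, W=1, Z=2) weight 1/96
  (X=0, U=2, V=2, Y=1, W=1, Z=3) weight 1/96
  (X=0, U=2, V=3, Y=0, W=0, Z=2) weight 1/144
  (X=0, U=2, V=3, Y=0, W=0, Z=3) weight 1/144
  (X=0, U=2, V=3, Y=0, W=1, Z=2) weight 1/144
  (X=0, U=2, V=3, Y=0, W=1, Z=3) weight 1/144
  … 24 more
Group by V:
  weight(V=2) = 7/36
  weight(V=3) = 7/72
Total weight = 7/36 + 7/72 = 7/24
P(V=2 | obs) = 7/36 / 7/24 = 2/3
P(V=3 | obs) = 7/72 / 7/24 = 1/3

P(V = 3 | obs) = 1/3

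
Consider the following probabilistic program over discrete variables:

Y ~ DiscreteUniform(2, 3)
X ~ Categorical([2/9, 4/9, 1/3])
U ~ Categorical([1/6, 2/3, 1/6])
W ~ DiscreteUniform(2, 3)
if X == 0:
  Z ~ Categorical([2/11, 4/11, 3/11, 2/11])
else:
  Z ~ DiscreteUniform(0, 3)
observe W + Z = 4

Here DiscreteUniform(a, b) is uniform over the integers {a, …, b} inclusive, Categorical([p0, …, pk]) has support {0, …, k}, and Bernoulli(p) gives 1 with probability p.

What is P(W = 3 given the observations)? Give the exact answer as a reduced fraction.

P(W = 3 | obs) = 109/210

Enumerate traces; 36 have nonzero weight after conditioning:
  (Y=2, X=0, U=0, W=2, Z=2) weight 1/396
  (Y=2, X=0, U=0, W=3, Z=1) weight 1/297
  (Y=2, X=0, U=1, W=2, Z=2) weight 1/99
  (Y=2, X=0, U=1, W=3, Z=1) weight 4/297
  (Y=2, X=0, U=2, W=2, Z=2) weight 1/396
  (Y=2, X=0, U=2, W=3, Z=1) weight 1/297
  (Y=2, X=1, U=0, W=2, Z=2) weight 1/216
  (Y=2, X=1, U=0, W=3, Z=1) weight 1/216
  … 28 more
Group by W:
  weight(W=2) = 101/792
  weight(W=3) = 109/792
Total weight = 101/792 + 109/792 = 35/132
P(W=2 | obs) = 101/792 / 35/132 = 101/210
P(W=3 | obs) = 109/792 / 35/132 = 109/210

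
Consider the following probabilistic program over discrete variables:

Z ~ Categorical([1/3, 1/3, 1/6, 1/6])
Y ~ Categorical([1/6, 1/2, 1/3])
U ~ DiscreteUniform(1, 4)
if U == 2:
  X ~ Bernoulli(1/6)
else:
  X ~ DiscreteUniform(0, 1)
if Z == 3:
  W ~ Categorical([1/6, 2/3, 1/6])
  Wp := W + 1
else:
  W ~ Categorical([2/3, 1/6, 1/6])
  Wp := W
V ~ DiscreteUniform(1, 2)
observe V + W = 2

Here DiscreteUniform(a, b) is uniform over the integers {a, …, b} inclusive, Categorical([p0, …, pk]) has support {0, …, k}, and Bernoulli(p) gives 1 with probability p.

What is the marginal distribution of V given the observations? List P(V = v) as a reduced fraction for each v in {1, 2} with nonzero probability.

P(V=1) = 3/10, P(V=2) = 7/10

Enumerate traces; 192 have nonzero weight after conditioning:
  (Z=0, Y=0, U=1, X=0, W=0, V=2) weight 1/432
  (Z=0, Y=0, U=1, X=0, W=1, V=1) weight 1/1728
  (Z=0, Y=0, U=1, X=1, W=0, V=2) weight 1/432
  (Z=0, Y=0, U=1, X=1, W=1, V=1) weight 1/1728
  (Z=0, Y=0, U=2, X=0, W=0, V=2) weight 5/1296
  (Z=0, Y=0, U=2, X=0, W=1, V=1) weight 5/5184
  (Z=0, Y=0, U=2, X=1, W=0, V=2) weight 1/1296
  (Z=0, Y=0, U=2, X=1, W=1, V=1) weight 1/5184
  … 184 more
Group by V:
  weight(V=1) = 1/8
  weight(V=2) = 7/24
Total weight = 1/8 + 7/24 = 5/12
P(V=1 | obs) = 1/8 / 5/12 = 3/10
P(V=2 | obs) = 7/24 / 5/12 = 7/10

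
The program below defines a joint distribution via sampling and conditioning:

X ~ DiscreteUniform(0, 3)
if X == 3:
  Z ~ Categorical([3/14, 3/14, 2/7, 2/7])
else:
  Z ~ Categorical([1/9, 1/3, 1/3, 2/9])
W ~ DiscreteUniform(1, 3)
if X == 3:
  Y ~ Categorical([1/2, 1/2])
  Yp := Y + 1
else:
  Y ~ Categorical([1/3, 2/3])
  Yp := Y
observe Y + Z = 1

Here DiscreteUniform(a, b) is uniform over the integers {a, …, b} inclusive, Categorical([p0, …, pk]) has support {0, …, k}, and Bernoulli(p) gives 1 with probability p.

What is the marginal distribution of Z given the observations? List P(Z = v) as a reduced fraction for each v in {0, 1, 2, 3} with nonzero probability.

Enumerate traces; 24 have nonzero weight after conditioning:
  (X=0, Z=0, W=1, Y=1) weight 1/162
  (X=0, Z=0, W=2, Y=1) weight 1/162
  (X=0, Z=0, W=3, Y=1) weight 1/162
  (X=0, Z=1, W=1, Y=0) weight 1/108
  (X=0, Z=1, W=2, Y=0) weight 1/108
  (X=0, Z=1, W=3, Y=0) weight 1/108
  (X=1, Z=0, W=1, Y=1) weight 1/162
  (X=1, Z=0, W=2, Y=1) weight 1/162
  … 16 more
Group by Z:
  weight(Z=0) = 83/1008
  weight(Z=1) = 37/336
Total weight = 83/1008 + 37/336 = 97/504
P(Z=0 | obs) = 83/1008 / 97/504 = 83/194
P(Z=1 | obs) = 37/336 / 97/504 = 111/194

P(Z=0) = 83/194, P(Z=1) = 111/194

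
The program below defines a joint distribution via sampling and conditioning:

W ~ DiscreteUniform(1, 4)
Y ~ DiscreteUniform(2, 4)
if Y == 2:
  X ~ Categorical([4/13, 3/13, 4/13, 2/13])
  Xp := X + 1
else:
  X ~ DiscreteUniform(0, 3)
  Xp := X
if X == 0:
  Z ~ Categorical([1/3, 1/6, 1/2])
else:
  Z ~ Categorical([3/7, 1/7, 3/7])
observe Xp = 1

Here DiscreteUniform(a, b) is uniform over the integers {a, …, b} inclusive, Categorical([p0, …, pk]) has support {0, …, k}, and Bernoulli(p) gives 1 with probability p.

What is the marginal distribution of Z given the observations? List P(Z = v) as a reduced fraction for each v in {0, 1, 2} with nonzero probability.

P(Z=0) = 173/441, P(Z=1) = 67/441, P(Z=2) = 67/147

Enumerate traces; 36 have nonzero weight after conditioning:
  (W=1, Y=2, X=0, Z=0) weight 1/117
  (W=1, Y=2, X=0, Z=1) weight 1/234
  (W=1, Y=2, X=0, Z=2) weight 1/78
  (W=1, Y=3, X=1, Z=0) weight 1/112
  (W=1, Y=3, X=1, Z=1) weight 1/336
  (W=1, Y=3, X=1, Z=2) weight 1/112
  (W=1, Y=4, X=1, Z=0) weight 1/112
  (W=1, Y=4, X=1, Z=1) weight 1/336
  … 28 more
Group by Z:
  weight(Z=0) = 173/1638
  weight(Z=1) = 67/1638
  weight(Z=2) = 67/546
Total weight = 173/1638 + 67/1638 + 67/546 = 7/26
P(Z=0 | obs) = 173/1638 / 7/26 = 173/441
P(Z=1 | obs) = 67/1638 / 7/26 = 67/441
P(Z=2 | obs) = 67/546 / 7/26 = 67/147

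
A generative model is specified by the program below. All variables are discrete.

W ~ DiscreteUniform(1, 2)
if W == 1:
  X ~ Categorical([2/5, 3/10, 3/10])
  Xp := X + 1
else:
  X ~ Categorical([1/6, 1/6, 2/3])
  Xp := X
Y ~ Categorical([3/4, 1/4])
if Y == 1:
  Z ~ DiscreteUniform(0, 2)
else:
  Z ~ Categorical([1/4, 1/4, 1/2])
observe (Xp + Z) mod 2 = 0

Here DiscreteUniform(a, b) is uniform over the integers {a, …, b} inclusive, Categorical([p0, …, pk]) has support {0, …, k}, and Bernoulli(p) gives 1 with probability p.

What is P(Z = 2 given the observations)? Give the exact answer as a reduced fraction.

P(Z = 2 | obs) = 187/382

Enumerate traces; 18 have nonzero weight after conditioning:
  (W=1, X=0, Y=0, Z=1) weight 3/80
  (W=1, X=0, Y=1, Z=1) weight 1/60
  (W=1, X=1, Y=0, Z=0) weight 9/320
  (W=1, X=1, Y=0, Z=2) weight 9/160
  (W=1, X=1, Y=1, Z=0) weight 1/80
  (W=1, X=1, Y=1, Z=2) weight 1/80
  (W=1, X=2, Y=0, Z=1) weight 9/320
  (W=1, X=2, Y=1, Z=1) weight 1/80
  … 10 more
Group by Z:
  weight(Z=0) = 221/1440
  weight(Z=1) = 169/1440
  weight(Z=2) = 187/720
Total weight = 221/1440 + 169/1440 + 187/720 = 191/360
P(Z=0 | obs) = 221/1440 / 191/360 = 221/764
P(Z=1 | obs) = 169/1440 / 191/360 = 169/764
P(Z=2 | obs) = 187/720 / 191/360 = 187/382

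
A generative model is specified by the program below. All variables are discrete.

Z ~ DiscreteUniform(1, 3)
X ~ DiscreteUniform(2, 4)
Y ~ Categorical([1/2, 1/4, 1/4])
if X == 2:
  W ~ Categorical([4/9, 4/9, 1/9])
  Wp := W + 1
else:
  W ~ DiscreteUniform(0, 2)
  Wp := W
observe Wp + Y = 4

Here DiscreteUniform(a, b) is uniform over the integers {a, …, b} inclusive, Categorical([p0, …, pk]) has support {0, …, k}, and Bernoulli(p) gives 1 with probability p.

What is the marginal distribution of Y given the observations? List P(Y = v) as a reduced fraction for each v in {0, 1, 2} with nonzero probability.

P(Y=1) = 1/11, P(Y=2) = 10/11

Enumerate traces; 12 have nonzero weight after conditioning:
  (Z=1, X=2, Y=1, W=2) weight 1/324
  (Z=1, X=2, Y=2, W=1) weight 1/81
  (Z=1, X=3, Y=2, W=2) weight 1/108
  (Z=1, X=4, Y=2, W=2) weight 1/108
  (Z=2, X=2, Y=1, W=2) weight 1/324
  (Z=2, X=2, Y=2, W=1) weight 1/81
  (Z=2, X=3, Y=2, W=2) weight 1/108
  (Z=2, X=4, Y=2, W=2) weight 1/108
  … 4 more
Group by Y:
  weight(Y=1) = 1/108
  weight(Y=2) = 5/54
Total weight = 1/108 + 5/54 = 11/108
P(Y=1 | obs) = 1/108 / 11/108 = 1/11
P(Y=2 | obs) = 5/54 / 11/108 = 10/11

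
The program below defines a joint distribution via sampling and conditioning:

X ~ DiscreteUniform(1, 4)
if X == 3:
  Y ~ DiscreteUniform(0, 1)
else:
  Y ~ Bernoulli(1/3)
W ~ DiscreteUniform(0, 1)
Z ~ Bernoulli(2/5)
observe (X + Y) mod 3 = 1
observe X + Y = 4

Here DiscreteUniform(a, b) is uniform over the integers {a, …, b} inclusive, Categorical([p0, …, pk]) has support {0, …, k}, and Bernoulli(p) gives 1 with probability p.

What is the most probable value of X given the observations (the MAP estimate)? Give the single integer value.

argmax_v P(X = v | obs) = 4

Enumerate traces; 8 have nonzero weight after conditioning:
  (X=3, Y=1, W=0, Z=0) weight 3/80
  (X=3, Y=1, W=0, Z=1) weight 1/40
  (X=3, Y=1, W=1, Z=0) weight 3/80
  (X=3, Y=1, W=1, Z=1) weight 1/40
  (X=4, Y=0, W=0, Z=0) weight 1/20
  (X=4, Y=0, W=0, Z=1) weight 1/30
  (X=4, Y=0, W=1, Z=0) weight 1/20
  (X=4, Y=0, W=1, Z=1) weight 1/30
Group by X:
  weight(X=3) = 1/8
  weight(X=4) = 1/6
Total weight = 1/8 + 1/6 = 7/24
P(X=3 | obs) = 1/8 / 7/24 = 3/7
P(X=4 | obs) = 1/6 / 7/24 = 4/7
argmax = 4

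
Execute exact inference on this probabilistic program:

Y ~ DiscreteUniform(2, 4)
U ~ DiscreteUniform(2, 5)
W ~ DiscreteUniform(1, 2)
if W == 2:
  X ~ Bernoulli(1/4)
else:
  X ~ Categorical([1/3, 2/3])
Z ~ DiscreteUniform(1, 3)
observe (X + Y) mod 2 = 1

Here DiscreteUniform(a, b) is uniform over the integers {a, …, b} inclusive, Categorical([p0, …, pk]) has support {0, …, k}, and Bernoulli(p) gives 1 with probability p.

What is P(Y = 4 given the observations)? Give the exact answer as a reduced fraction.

P(Y = 4 | obs) = 11/35

Enumerate traces; 72 have nonzero weight after conditioning:
  (Y=2, U=2, W=1, X=1, Z=1) weight 1/108
  (Y=2, U=2, W=1, X=1, Z=2) weight 1/108
  (Y=2, U=2, W=1, X=1, Z=3) weight 1/108
  (Y=2, U=2, W=2, X=1, Z=1) weight 1/288
  (Y=2, U=2, W=2, X=1, Z=2) weight 1/288
  (Y=2, U=2, W=2, X=1, Z=3) weight 1/288
  (Y=2, U=3, W=1, X=1, Z=1) weight 1/108
  (Y=2, U=3, W=1, X=1, Z=2) weight 1/108
  (Y=3, U=2, W=1, X=0, Z=1) weight 1/216
  (Y=4, U=2, W=1, X=1, Z=1) weight 1/108
  … 62 more
Group by Y:
  weight(Y=2) = 11/72
  weight(Y=3) = 13/72
  weight(Y=4) = 11/72
Total weight = 11/72 + 13/72 + 11/72 = 35/72
P(Y=2 | obs) = 11/72 / 35/72 = 11/35
P(Y=3 | obs) = 13/72 / 35/72 = 13/35
P(Y=4 | obs) = 11/72 / 35/72 = 11/35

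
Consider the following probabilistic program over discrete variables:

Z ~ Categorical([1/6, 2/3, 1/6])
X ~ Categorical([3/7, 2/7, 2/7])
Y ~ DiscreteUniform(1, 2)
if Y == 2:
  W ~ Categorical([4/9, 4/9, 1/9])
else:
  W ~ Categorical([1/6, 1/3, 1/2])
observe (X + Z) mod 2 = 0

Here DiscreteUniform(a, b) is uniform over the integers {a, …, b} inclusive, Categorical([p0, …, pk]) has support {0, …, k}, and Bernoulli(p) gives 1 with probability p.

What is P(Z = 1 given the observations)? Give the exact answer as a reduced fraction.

Enumerate traces; 30 have nonzero weight after conditioning:
  (Z=0, X=0, Y=1, W=0) weight 1/168
  (Z=0, X=0, Y=1, W=1) weight 1/84
  (Z=0, X=0, Y=1, W=2) weight 1/56
  (Z=0, X=0, Y=2, W=0) weight 1/63
  (Z=0, X=0, Y=2, W=1) weight 1/63
  (Z=0, X=0, Y=2, W=2) weight 1/252
  (Z=0, X=2, Y=1, W=0) weight 1/252
  (Z=0, X=2, Y=1, W=1) weight 1/126
  (Z=1, X=1, Y=1, W=0) weight 1/63
  (Z=2, X=0, Y=1, W=0) weight 1/168
  … 20 more
Group by Z:
  weight(Z=0) = 5/42
  weight(Z=1) = 4/21
  weight(Z=2) = 5/42
Total weight = 5/42 + 4/21 + 5/42 = 3/7
P(Z=0 | obs) = 5/42 / 3/7 = 5/18
P(Z=1 | obs) = 4/21 / 3/7 = 4/9
P(Z=2 | obs) = 5/42 / 3/7 = 5/18

P(Z = 1 | obs) = 4/9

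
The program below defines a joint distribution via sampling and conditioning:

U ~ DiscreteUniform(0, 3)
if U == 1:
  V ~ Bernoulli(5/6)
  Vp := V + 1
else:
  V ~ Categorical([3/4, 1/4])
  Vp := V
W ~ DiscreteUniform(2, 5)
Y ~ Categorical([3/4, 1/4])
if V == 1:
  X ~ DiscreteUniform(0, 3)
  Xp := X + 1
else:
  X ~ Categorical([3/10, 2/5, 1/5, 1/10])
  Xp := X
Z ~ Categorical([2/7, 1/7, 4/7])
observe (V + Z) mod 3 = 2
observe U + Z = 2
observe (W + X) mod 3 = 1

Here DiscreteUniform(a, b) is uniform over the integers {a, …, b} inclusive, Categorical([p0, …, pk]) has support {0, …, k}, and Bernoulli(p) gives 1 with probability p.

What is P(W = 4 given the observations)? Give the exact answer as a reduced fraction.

Enumerate traces; 20 have nonzero weight after conditioning:
  (U=0, V=0, W=2, Y=0, X=2, Z=2) weight 9/2240
  (U=0, V=0, W=2, Y=1, X=2, Z=2) weight 3/2240
  (U=0, V=0, W=3, Y=0, X=1, Z=2) weight 9/1120
  (U=0, V=0, W=3, Y=1, X=1, Z=2) weight 3/1120
  (U=0, V=0, W=4, Y=0, X=0, Z=2) weight 27/4480
  (U=0, V=0, W=4, Y=0, X=3, Z=2) weight 9/4480
  (U=0, V=0, W=4, Y=1, X=0, Z=2) weight 9/4480
  (U=0, V=0, W=4, Y=1, X=3, Z=2) weight 3/4480
  (U=0, V=0, W=5, Y=0, X=2, Z=2) weight 9/2240
  … 11 more
Group by W:
  weight(W=2) = 97/13440
  weight(W=3) = 169/13440
  weight(W=4) = 97/6720
  weight(W=5) = 97/13440
Total weight = 97/13440 + 169/13440 + 97/6720 + 97/13440 = 557/13440
P(W=2 | obs) = 97/13440 / 557/13440 = 97/557
P(W=3 | obs) = 169/13440 / 557/13440 = 169/557
P(W=4 | obs) = 97/6720 / 557/13440 = 194/557
P(W=5 | obs) = 97/13440 / 557/13440 = 97/557

P(W = 4 | obs) = 194/557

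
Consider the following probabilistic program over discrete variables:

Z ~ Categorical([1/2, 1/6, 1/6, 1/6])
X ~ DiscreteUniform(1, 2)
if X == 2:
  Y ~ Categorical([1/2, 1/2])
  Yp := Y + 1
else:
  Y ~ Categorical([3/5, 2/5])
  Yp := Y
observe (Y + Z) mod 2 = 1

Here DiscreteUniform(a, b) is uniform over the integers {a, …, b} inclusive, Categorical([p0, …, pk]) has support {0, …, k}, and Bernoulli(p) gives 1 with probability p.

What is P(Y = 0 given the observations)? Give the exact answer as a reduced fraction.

Enumerate traces; 8 have nonzero weight after conditioning:
  (Z=0, X=1, Y=1) weight 1/10
  (Z=0, X=2, Y=1) weight 1/8
  (Z=1, X=1, Y=0) weight 1/20
  (Z=1, X=2, Y=0) weight 1/24
  (Z=2, X=1, Y=1) weight 1/30
  (Z=2, X=2, Y=1) weight 1/24
  (Z=3, X=1, Y=0) weight 1/20
  (Z=3, X=2, Y=0) weight 1/24
Group by Y:
  weight(Y=0) = 11/60
  weight(Y=1) = 3/10
Total weight = 11/60 + 3/10 = 29/60
P(Y=0 | obs) = 11/60 / 29/60 = 11/29
P(Y=1 | obs) = 3/10 / 29/60 = 18/29

P(Y = 0 | obs) = 11/29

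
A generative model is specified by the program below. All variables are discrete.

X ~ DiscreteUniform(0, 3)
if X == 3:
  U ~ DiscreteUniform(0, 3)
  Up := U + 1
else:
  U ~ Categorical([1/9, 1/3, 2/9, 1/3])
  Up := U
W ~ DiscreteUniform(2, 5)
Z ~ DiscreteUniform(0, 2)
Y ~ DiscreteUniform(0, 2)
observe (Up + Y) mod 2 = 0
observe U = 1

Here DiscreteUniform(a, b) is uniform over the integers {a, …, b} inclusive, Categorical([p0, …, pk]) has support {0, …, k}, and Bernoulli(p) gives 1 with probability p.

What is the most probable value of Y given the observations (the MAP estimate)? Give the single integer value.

Enumerate traces; 60 have nonzero weight after conditioning:
  (X=0, U=1, W=2, Z=0, Y=1) weight 1/432
  (X=0, U=1, W=2, Z=1, Y=1) weight 1/432
  (X=0, U=1, W=2, Z=2, Y=1) weight 1/432
  (X=0, U=1, W=3, Z=0, Y=1) weight 1/432
  (X=0, U=1, W=3, Z=1, Y=1) weight 1/432
  (X=0, U=1, W=3, Z=2, Y=1) weight 1/432
  (X=0, U=1, W=4, Z=0, Y=1) weight 1/432
  (X=0, U=1, W=4, Z=1, Y=1) weight 1/432
  (X=3, U=1, W=2, Z=0, Y=0) weight 1/576
  (X=3, U=1, W=2, Z=0, Y=2) weight 1/576
  … 50 more
Group by Y:
  weight(Y=0) = 1/48
  weight(Y=1) = 1/12
  weight(Y=2) = 1/48
Total weight = 1/48 + 1/12 + 1/48 = 1/8
P(Y=0 | obs) = 1/48 / 1/8 = 1/6
P(Y=1 | obs) = 1/12 / 1/8 = 2/3
P(Y=2 | obs) = 1/48 / 1/8 = 1/6
argmax = 1

argmax_v P(Y = v | obs) = 1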